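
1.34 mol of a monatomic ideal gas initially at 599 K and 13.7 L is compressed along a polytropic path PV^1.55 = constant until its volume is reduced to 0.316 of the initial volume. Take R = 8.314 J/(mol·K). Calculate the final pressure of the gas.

P₁ = nRT₁/V₁ = 1.34×8.314×599/13.7 = 487 kPa.
Polytropic n=1.55: T₂ = T₁(V₁/V₂)^(n−1) = 599×(3.16)^0.55 = 1130 K; P₂ = P₁(V₁/V₂)^n = 2900 kPa.

2900 kPa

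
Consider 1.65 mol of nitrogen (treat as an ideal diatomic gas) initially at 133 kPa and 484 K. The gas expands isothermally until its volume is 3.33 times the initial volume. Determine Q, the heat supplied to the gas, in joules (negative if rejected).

V₁ = nRT₁/P₁ = 1.65×8.314×484/133 = 49.9 L.
Isothermal: T stays 484 K; PV = const ⇒ V₂ = 166 L, P₂ = 39.9 kPa.
ΔU = 0 (ideal gas, T constant).
W = nRT ln(V₂/V₁) = 1.65×8.314×484×ln(3.33) = 7990 J.
Q = ΔU + W = 7990 J.

7990 J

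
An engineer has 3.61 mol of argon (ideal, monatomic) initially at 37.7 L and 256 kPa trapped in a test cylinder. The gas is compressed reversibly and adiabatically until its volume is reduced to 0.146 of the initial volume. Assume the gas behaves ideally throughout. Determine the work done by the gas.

-37700 J

T₁ = P₁V₁/(nR) = 256×37.7/(3.61×8.314) = 322 K.
Adiabatic: TV^(γ−1) = const ⇒ T₂ = 322×(6.85)^0.667 = 1160 K; PV^γ = const ⇒ P₂ = 6320 kPa.
ΔU = nCvΔT = 3.61×12.5×(1160−322) = 37700 J.
Q = 0 for an adiabatic process, so W = −ΔU = -37700 J.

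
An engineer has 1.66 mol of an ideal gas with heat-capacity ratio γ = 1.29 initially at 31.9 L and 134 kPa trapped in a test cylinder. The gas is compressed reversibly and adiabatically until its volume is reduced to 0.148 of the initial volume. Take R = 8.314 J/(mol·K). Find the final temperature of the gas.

539 K

T₁ = P₁V₁/(nR) = 134×31.9/(1.66×8.314) = 310 K.
Adiabatic: TV^(γ−1) = const ⇒ T₂ = 310×(6.76)^0.290 = 539 K; PV^γ = const ⇒ P₂ = 1580 kPa.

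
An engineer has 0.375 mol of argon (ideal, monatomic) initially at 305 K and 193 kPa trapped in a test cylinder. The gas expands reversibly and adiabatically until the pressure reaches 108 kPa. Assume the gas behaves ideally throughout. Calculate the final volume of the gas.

V₁ = nRT₁/P₁ = 0.375×8.314×305/193 = 4.93 L.
Adiabatic: T₂/T₁ = (P₂/P₁)^((γ−1)/γ) ⇒ T₂ = 305×(0.560)^0.400 = 242 K; V₂ = 6.98 L.

6.98 L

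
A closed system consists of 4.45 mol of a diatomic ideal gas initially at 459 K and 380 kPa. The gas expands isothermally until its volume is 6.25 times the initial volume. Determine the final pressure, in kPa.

60.8 kPa

V₁ = nRT₁/P₁ = 4.45×8.314×459/380 = 44.7 L.
Isothermal: T stays 459 K; PV = const ⇒ V₂ = 279 L, P₂ = 60.8 kPa.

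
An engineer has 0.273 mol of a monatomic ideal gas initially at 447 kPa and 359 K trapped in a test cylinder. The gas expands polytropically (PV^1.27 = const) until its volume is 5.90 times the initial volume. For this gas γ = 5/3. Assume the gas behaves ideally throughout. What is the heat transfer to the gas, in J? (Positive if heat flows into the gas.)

684 J

V₁ = nRT₁/P₁ = 0.273×8.314×359/447 = 1.82 L.
Polytropic n=1.27: T₂ = T₁(V₁/V₂)^(n−1) = 359×(0.169)^0.27 = 222 K; P₂ = P₁(V₁/V₂)^n = 46.9 kPa.
W = (P₁V₁−P₂V₂)/(n−1) = (447×1.82−46.9×10.8)/0.27 = 1150 J.
ΔU = nCvΔT = 0.273×12.5×(222−359) = -465 J.
Q = ΔU + W = 684 J.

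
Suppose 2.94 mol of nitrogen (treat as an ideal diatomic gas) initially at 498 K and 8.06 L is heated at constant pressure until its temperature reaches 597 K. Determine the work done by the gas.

P₁ = nRT₁/V₁ = 2.94×8.314×498/8.06 = 1510 kPa.
Isobaric: P stays 1510 kPa; V/T = const ⇒ T₂ = 597 K, V₂ = 9.66 L.
W = PΔV = 1510×(9.66−8.06) kPa·L = 2420 J.

2420 J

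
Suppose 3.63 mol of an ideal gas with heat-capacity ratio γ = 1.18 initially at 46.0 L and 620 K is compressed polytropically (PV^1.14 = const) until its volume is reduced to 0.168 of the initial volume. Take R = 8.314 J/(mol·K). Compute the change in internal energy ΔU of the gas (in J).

P₁ = nRT₁/V₁ = 3.63×8.314×620/46.0 = 407 kPa.
Polytropic n=1.14: T₂ = T₁(V₁/V₂)^(n−1) = 620×(5.95)^0.14 = 796 K; P₂ = P₁(V₁/V₂)^n = 3110 kPa.
For an ideal gas ΔU = nCvΔT with Cv = R/(γ−1) = 46.2 J/(mol·K).
ΔU = 3.63×46.2×(796−620) = 29500 J.

29500 J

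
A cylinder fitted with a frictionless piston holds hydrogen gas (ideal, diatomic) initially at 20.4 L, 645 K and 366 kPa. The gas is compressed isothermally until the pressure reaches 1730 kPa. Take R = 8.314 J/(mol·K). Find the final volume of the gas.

4.32 L

Isothermal: T stays 645 K; PV = const ⇒ V₂ = 4.32 L, P₂ = 1730 kPa.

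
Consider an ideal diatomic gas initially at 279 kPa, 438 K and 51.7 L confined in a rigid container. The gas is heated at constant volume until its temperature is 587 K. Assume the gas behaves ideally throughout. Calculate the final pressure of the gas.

Isochoric: V stays 51.7 L; P/T = const ⇒ T₂ = 587 K, P₂ = 374 kPa.

374 kPa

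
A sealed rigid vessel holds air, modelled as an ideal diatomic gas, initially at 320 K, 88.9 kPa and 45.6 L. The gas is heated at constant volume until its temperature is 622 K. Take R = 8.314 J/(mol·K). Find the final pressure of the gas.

Isochoric: V stays 45.6 L; P/T = const ⇒ T₂ = 622 K, P₂ = 173 kPa.

173 kPa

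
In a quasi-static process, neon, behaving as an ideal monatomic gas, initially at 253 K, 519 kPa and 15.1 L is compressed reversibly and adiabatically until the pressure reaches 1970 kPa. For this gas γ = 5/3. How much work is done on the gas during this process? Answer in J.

8290 J

n = P₁V₁/(RT₁) = 519×15.1/(8.314×253) = 3.73 mol.
Adiabatic: T₂/T₁ = (P₂/P₁)^((γ−1)/γ) ⇒ T₂ = 253×(3.80)^0.400 = 431 K; V₂ = 6.78 L.
ΔU = nCvΔT = 3.73×12.5×(431−253) = 8290 J.
Q = 0 for an adiabatic process, so W = −ΔU = -8290 J.
Work done on the gas = −W_by = 8290 J.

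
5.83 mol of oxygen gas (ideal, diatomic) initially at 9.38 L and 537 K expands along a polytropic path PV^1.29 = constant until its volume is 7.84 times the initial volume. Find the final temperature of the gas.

296 K

P₁ = nRT₁/V₁ = 5.83×8.314×537/9.38 = 2770 kPa.
Polytropic n=1.29: T₂ = T₁(V₁/V₂)^(n−1) = 537×(0.128)^0.29 = 296 K; P₂ = P₁(V₁/V₂)^n = 195 kPa.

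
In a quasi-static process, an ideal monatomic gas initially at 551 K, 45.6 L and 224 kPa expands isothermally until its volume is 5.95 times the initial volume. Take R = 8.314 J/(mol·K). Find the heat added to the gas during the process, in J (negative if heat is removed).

n = P₁V₁/(RT₁) = 224×45.6/(8.314×551) = 2.23 mol.
Isothermal: T stays 551 K; PV = const ⇒ V₂ = 271 L, P₂ = 37.6 kPa.
ΔU = 0 (ideal gas, T constant).
W = nRT ln(V₂/V₁) = 2.23×8.314×551×ln(5.95) = 18200 J.
Q = ΔU + W = 18200 J.

18200 J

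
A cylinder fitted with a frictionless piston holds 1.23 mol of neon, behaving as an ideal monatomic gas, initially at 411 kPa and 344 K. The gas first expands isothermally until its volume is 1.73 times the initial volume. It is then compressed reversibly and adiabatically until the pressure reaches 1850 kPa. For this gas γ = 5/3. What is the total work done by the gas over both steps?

-4790 J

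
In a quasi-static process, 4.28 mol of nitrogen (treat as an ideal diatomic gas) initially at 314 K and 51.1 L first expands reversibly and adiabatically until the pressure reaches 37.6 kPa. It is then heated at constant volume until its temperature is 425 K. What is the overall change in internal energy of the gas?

9870 J

P₁ = nRT₁/V₁ = 4.28×8.314×314/51.1 = 219 kPa.
Step 1 — Adiabatic: T₂/T₁ = (P₂/P₁)^((γ−1)/γ) ⇒ T₂ = 314×(0.172)^0.286 = 190 K; V₂ = 180 L.
ΔU = nCvΔT = 4.28×20.8×(190−314) = -11000 J.
Q = 0 for an adiabatic process, so W = −ΔU = 11000 J.
State after step 1: P = 37.6 kPa, V = 180 L, T = 190 K.
Step 2 — Isochoric: V stays 180 L; P/T = const ⇒ T₂ = 425 K, P₂ = 84.2 kPa.
W = 0 (no volume change).
ΔU = nCvΔT = 4.28×20.8×(425−190) = 20900 J.
Q = ΔU = 20900 J.
Net over both steps: W = 11000 J, Q = 20900 J, ΔU = 9870 J.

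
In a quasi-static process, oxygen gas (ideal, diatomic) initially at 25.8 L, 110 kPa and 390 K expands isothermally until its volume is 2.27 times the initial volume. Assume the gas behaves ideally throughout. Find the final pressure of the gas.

Isothermal: T stays 390 K; PV = const ⇒ V₂ = 58.6 L, P₂ = 48.5 kPa.

48.5 kPa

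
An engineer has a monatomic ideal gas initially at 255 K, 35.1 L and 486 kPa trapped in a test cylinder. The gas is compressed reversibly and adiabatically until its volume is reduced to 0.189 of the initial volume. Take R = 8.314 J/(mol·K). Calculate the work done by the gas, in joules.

n = P₁V₁/(RT₁) = 486×35.1/(8.314×255) = 8.05 mol.
Adiabatic: TV^(γ−1) = const ⇒ T₂ = 255×(5.29)^0.667 = 774 K; PV^γ = const ⇒ P₂ = 7810 kPa.
ΔU = nCvΔT = 8.05×12.5×(774−255) = 52100 J.
Q = 0 for an adiabatic process, so W = −ΔU = -52100 J.

-52100 J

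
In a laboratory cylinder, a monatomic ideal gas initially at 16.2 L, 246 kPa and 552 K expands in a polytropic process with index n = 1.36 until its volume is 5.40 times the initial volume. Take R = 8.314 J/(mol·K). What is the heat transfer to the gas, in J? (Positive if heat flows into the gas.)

2320 J

n = P₁V₁/(RT₁) = 246×16.2/(8.314×552) = 0.868 mol.
Polytropic n=1.36: T₂ = T₁(V₁/V₂)^(n−1) = 552×(0.185)^0.36 = 301 K; P₂ = P₁(V₁/V₂)^n = 24.8 kPa.
W = (P₁V₁−P₂V₂)/(n−1) = (246×16.2−24.8×87.5)/0.36 = 5040 J.
ΔU = nCvΔT = 0.868×12.5×(301−552) = -2720 J.
Q = ΔU + W = 2320 J.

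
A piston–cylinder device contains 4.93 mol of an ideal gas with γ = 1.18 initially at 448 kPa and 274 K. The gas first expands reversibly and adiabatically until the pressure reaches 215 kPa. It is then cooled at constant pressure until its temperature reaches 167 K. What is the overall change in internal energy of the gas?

-24400 J

V₁ = nRT₁/P₁ = 4.93×8.314×274/448 = 25.1 L.
Step 1 — Adiabatic: T₂/T₁ = (P₂/P₁)^((γ−1)/γ) ⇒ T₂ = 274×(0.480)^0.153 = 245 K; V₂ = 46.7 L.
ΔU = nCvΔT = 4.93×46.2×(245−274) = -6610 J.
Q = 0 for an adiabatic process, so W = −ΔU = 6610 J.
State after step 1: P = 215 kPa, V = 46.7 L, T = 245 K.
Step 2 — Isobaric: P stays 215 kPa; V/T = const ⇒ T₂ = 167 K, V₂ = 31.8 L.
W = PΔV = 215×(31.8−46.7) kPa·L = -3200 J.
ΔU = nCvΔT = 4.93×46.2×(167−245) = -17800 J.
Q = ΔU + W = nCpΔT = -21000 J.
Net over both steps: W = 3410 J, Q = -21000 J, ΔU = -24400 J.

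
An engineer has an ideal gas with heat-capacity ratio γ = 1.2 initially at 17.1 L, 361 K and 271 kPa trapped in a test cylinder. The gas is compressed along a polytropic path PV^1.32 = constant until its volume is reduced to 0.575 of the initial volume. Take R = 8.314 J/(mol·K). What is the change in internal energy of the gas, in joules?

4490 J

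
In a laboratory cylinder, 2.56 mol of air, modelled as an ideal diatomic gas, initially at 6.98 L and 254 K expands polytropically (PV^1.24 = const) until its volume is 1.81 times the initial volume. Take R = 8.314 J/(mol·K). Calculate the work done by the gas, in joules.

2990 J

P₁ = nRT₁/V₁ = 2.56×8.314×254/6.98 = 775 kPa.
Polytropic n=1.24: T₂ = T₁(V₁/V₂)^(n−1) = 254×(0.552)^0.24 = 220 K; P₂ = P₁(V₁/V₂)^n = 371 kPa.
W = (P₁V₁−P₂V₂)/(n−1) = (775×6.98−371×12.6)/0.24 = 2990 J.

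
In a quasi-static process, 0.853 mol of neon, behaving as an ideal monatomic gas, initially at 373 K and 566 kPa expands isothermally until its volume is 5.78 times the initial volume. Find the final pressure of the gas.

97.9 kPa

V₁ = nRT₁/P₁ = 0.853×8.314×373/566 = 4.67 L.
Isothermal: T stays 373 K; PV = const ⇒ V₂ = 27.0 L, P₂ = 97.9 kPa.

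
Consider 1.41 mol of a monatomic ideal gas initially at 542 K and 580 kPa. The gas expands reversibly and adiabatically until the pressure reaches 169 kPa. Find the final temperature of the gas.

331 K

V₁ = nRT₁/P₁ = 1.41×8.314×542/580 = 11.0 L.
Adiabatic: T₂/T₁ = (P₂/P₁)^((γ−1)/γ) ⇒ T₂ = 542×(0.291)^0.400 = 331 K; V₂ = 23.0 L.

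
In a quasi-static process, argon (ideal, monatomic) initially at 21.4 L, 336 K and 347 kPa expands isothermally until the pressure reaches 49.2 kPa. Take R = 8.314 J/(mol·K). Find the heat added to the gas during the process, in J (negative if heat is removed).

n = P₁V₁/(RT₁) = 347×21.4/(8.314×336) = 2.66 mol.
Isothermal: T stays 336 K; PV = const ⇒ V₂ = 151 L, P₂ = 49.2 kPa.
ΔU = 0 (ideal gas, T constant).
W = nRT ln(V₂/V₁) = 2.66×8.314×336×ln(7.05) = 14500 J.
Q = ΔU + W = 14500 J.

14500 J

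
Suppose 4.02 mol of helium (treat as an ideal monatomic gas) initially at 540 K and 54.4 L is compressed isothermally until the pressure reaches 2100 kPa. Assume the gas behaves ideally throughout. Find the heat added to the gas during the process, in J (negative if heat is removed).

-33300 J

P₁ = nRT₁/V₁ = 4.02×8.314×540/54.4 = 332 kPa.
Isothermal: T stays 540 K; PV = const ⇒ V₂ = 8.59 L, P₂ = 2100 kPa.
ΔU = 0 (ideal gas, T constant).
W = nRT ln(V₂/V₁) = 4.02×8.314×540×ln(0.158) = -33300 J.
Q = ΔU + W = -33300 J.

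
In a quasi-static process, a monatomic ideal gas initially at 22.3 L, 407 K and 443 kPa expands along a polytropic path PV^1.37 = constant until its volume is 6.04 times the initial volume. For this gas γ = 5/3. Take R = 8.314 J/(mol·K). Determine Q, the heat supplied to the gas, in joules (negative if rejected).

5770 J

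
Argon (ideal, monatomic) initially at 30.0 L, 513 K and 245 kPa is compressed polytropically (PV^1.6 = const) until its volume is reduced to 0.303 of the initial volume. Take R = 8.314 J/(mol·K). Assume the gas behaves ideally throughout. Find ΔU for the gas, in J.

n = P₁V₁/(RT₁) = 245×30.0/(8.314×513) = 1.72 mol.
Polytropic n=1.6: T₂ = T₁(V₁/V₂)^(n−1) = 513×(3.30)^0.60 = 1050 K; P₂ = P₁(V₁/V₂)^n = 1660 kPa.
For an ideal gas ΔU = nCvΔT with Cv = (3/2)R = 12.5 J/(mol·K).
ΔU = 1.72×12.5×(1050−513) = 11500 J.

11500 J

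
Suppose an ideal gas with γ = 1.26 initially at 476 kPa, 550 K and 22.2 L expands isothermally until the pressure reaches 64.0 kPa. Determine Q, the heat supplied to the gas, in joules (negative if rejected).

21200 J

n = P₁V₁/(RT₁) = 476×22.2/(8.314×550) = 2.31 mol.
Isothermal: T stays 550 K; PV = const ⇒ V₂ = 165 L, P₂ = 64.0 kPa.
ΔU = 0 (ideal gas, T constant).
W = nRT ln(V₂/V₁) = 2.31×8.314×550×ln(7.44) = 21200 J.
Q = ΔU + W = 21200 J.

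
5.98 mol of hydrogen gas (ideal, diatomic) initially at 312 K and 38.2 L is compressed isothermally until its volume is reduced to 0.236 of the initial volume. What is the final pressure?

P₁ = nRT₁/V₁ = 5.98×8.314×312/38.2 = 406 kPa.
Isothermal: T stays 312 K; PV = const ⇒ V₂ = 9.02 L, P₂ = 1720 kPa.

1720 kPa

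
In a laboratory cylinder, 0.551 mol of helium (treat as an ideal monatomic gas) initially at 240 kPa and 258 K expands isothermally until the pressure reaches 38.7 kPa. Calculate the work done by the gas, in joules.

2160 J

V₁ = nRT₁/P₁ = 0.551×8.314×258/240 = 4.92 L.
Isothermal: T stays 258 K; PV = const ⇒ V₂ = 30.5 L, P₂ = 38.7 kPa.
W = nRT ln(V₂/V₁) = 0.551×8.314×258×ln(6.20) = 2160 J.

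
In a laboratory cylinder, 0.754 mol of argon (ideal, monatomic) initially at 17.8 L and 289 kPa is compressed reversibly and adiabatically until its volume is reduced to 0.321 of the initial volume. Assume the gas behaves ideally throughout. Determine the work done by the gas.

-8740 J

T₁ = P₁V₁/(nR) = 289×17.8/(0.754×8.314) = 821 K.
Adiabatic: TV^(γ−1) = const ⇒ T₂ = 821×(3.12)^0.667 = 1750 K; PV^γ = const ⇒ P₂ = 1920 kPa.
ΔU = nCvΔT = 0.754×12.5×(1750−821) = 8740 J.
Q = 0 for an adiabatic process, so W = −ΔU = -8740 J.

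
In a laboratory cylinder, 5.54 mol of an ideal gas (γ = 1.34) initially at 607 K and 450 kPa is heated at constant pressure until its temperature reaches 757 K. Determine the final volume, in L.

77.5 L

V₁ = nRT₁/P₁ = 5.54×8.314×607/450 = 62.1 L.
Isobaric: P stays 450 kPa; V/T = const ⇒ T₂ = 757 K, V₂ = 77.5 L.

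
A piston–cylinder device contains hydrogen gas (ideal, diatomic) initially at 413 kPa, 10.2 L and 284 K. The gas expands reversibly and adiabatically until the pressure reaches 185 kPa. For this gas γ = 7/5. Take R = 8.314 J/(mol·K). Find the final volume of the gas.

18.1 L

Adiabatic: T₂/T₁ = (P₂/P₁)^((γ−1)/γ) ⇒ T₂ = 284×(0.448)^0.286 = 226 K; V₂ = 18.1 L.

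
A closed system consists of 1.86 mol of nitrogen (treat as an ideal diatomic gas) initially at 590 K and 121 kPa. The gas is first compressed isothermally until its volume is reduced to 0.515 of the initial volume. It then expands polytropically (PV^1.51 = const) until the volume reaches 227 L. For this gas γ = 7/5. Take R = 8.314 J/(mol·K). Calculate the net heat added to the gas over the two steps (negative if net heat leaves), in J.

V₁ = nRT₁/P₁ = 1.86×8.314×590/121 = 75.4 L.
Step 1 — Isothermal: T stays 590 K; PV = const ⇒ V₂ = 38.8 L, P₂ = 235 kPa.
ΔU = 0 (ideal gas, T constant).
W = nRT ln(V₂/V₁) = 1.86×8.314×590×ln(0.515) = -6050 J.
Q = ΔU + W = -6050 J.
State after step 1: P = 235 kPa, V = 38.8 L, T = 590 K.
Step 2 — Polytropic n=1.51: T₂ = T₁(V₁/V₂)^(n−1) = 590×(0.171)^0.51 = 240 K; P₂ = P₁(V₁/V₂)^n = 16.3 kPa.
W = (P₁V₁−P₂V₂)/(n−1) = (235×38.8−16.3×227)/0.51 = 10600 J.
ΔU = nCvΔT = 1.86×20.8×(240−590) = -13500 J.
Q = ΔU + W = -2920 J.
Net over both steps: W = 4570 J, Q = -8970 J, ΔU = -13500 J.

-8970 J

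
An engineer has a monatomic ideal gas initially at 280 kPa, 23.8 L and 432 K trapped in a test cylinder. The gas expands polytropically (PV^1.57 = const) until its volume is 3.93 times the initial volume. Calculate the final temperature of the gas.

Polytropic n=1.57: T₂ = T₁(V₁/V₂)^(n−1) = 432×(0.254)^0.57 = 198 K; P₂ = P₁(V₁/V₂)^n = 32.7 kPa.

198 K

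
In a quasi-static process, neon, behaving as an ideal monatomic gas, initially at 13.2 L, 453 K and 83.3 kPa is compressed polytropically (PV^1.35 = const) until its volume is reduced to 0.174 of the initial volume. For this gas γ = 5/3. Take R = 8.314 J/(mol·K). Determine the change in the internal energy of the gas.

1390 J

n = P₁V₁/(RT₁) = 83.3×13.2/(8.314×453) = 0.292 mol.
Polytropic n=1.35: T₂ = T₁(V₁/V₂)^(n−1) = 453×(5.75)^0.35 = 835 K; P₂ = P₁(V₁/V₂)^n = 883 kPa.
For an ideal gas ΔU = nCvΔT with Cv = (3/2)R = 12.5 J/(mol·K).
ΔU = 0.292×12.5×(835−453) = 1390 J.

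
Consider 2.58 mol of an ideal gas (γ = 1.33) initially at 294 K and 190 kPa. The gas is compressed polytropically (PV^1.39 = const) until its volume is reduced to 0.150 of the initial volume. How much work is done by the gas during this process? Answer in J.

-17700 J

V₁ = nRT₁/P₁ = 2.58×8.314×294/190 = 33.2 L.
Polytropic n=1.39: T₂ = T₁(V₁/V₂)^(n−1) = 294×(6.67)^0.39 = 616 K; P₂ = P₁(V₁/V₂)^n = 2650 kPa.
W = (P₁V₁−P₂V₂)/(n−1) = (190×33.2−2650×4.98)/0.39 = -17700 J.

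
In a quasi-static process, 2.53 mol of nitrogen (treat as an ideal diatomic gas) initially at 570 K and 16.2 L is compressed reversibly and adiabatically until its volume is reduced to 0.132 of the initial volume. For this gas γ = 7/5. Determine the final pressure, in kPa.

P₁ = nRT₁/V₁ = 2.53×8.314×570/16.2 = 740 kPa.
Adiabatic: TV^(γ−1) = const ⇒ T₂ = 570×(7.58)^0.400 = 1280 K; PV^γ = const ⇒ P₂ = 12600 kPa.

12600 kPa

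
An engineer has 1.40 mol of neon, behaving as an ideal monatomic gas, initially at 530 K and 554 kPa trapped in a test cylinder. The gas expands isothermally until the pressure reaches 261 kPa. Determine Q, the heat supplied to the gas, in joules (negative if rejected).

V₁ = nRT₁/P₁ = 1.40×8.314×530/554 = 11.1 L.
Isothermal: T stays 530 K; PV = const ⇒ V₂ = 23.6 L, P₂ = 261 kPa.
ΔU = 0 (ideal gas, T constant).
W = nRT ln(V₂/V₁) = 1.40×8.314×530×ln(2.12) = 4640 J.
Q = ΔU + W = 4640 J.

4640 J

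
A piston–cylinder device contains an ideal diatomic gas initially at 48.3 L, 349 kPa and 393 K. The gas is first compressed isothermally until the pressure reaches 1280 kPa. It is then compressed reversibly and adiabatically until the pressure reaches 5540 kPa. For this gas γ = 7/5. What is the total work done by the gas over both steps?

-43800 J

n = P₁V₁/(RT₁) = 349×48.3/(8.314×393) = 5.16 mol.
Step 1 — Isothermal: T stays 393 K; PV = const ⇒ V₂ = 13.2 L, P₂ = 1280 kPa.
ΔU = 0 (ideal gas, T constant).
W = nRT ln(V₂/V₁) = 5.16×8.314×393×ln(0.273) = -21900 J.
Q = ΔU + W = -21900 J.
State after step 1: P = 1280 kPa, V = 13.2 L, T = 393 K.
Step 2 — Adiabatic: T₂/T₁ = (P₂/P₁)^((γ−1)/γ) ⇒ T₂ = 393×(4.33)^0.286 = 597 K; V₂ = 4.62 L.
ΔU = nCvΔT = 5.16×20.8×(597−393) = 21900 J.
Q = 0 for an adiabatic process, so W = −ΔU = -21900 J.
Net over both steps: W = -43800 J, Q = -21900 J, ΔU = 21900 J.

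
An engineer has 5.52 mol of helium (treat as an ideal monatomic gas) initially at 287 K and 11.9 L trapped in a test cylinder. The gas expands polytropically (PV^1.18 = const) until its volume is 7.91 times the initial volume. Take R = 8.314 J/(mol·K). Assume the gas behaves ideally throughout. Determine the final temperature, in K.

P₁ = nRT₁/V₁ = 5.52×8.314×287/11.9 = 1110 kPa.
Polytropic n=1.18: T₂ = T₁(V₁/V₂)^(n−1) = 287×(0.126)^0.18 = 198 K; P₂ = P₁(V₁/V₂)^n = 96.4 kPa.

198 K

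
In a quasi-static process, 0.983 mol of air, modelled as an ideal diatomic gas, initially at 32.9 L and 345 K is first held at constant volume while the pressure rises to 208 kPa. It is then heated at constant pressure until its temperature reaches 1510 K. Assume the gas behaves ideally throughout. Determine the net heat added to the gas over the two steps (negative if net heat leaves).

P₁ = nRT₁/V₁ = 0.983×8.314×345/32.9 = 85.7 kPa.
Step 1 — Isochoric: V stays 32.9 L; P/T = const ⇒ T₂ = 837 K, P₂ = 208 kPa.
W = 0 (no volume change).
ΔU = nCvΔT = 0.983×20.8×(837−345) = 10100 J.
Q = ΔU = 10100 J.
State after step 1: P = 208 kPa, V = 32.9 L, T = 837 K.
Step 2 — Isobaric: P stays 208 kPa; V/T = const ⇒ T₂ = 1510 K, V₂ = 59.3 L.
W = PΔV = 208×(59.3−32.9) kPa·L = 5500 J.
ΔU = nCvΔT = 0.983×20.8×(1510−837) = 13700 J.
Q = ΔU + W = nCpΔT = 19200 J.
Net over both steps: W = 5500 J, Q = 29300 J, ΔU = 23800 J.

29300 J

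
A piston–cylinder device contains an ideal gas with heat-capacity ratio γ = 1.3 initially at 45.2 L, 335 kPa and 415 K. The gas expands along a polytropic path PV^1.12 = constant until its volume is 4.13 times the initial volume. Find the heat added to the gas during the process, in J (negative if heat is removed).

11800 J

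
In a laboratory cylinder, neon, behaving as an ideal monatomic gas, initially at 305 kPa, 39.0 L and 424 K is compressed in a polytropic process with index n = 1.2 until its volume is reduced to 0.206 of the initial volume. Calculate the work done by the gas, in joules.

n = P₁V₁/(RT₁) = 305×39.0/(8.314×424) = 3.37 mol.
Polytropic n=1.2: T₂ = T₁(V₁/V₂)^(n−1) = 424×(4.85)^0.20 = 582 K; P₂ = P₁(V₁/V₂)^n = 2030 kPa.
W = (P₁V₁−P₂V₂)/(n−1) = (305×39.0−2030×8.03)/0.20 = -22100 J.

-22100 J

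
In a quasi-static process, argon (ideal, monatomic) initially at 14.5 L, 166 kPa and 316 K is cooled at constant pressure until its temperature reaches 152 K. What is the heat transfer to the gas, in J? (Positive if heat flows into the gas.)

-3120 J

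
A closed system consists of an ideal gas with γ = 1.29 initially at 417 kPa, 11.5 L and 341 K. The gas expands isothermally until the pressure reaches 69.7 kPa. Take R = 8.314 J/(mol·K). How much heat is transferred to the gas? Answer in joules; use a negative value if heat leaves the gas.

8580 J

n = P₁V₁/(RT₁) = 417×11.5/(8.314×341) = 1.69 mol.
Isothermal: T stays 341 K; PV = const ⇒ V₂ = 68.8 L, P₂ = 69.7 kPa.
ΔU = 0 (ideal gas, T constant).
W = nRT ln(V₂/V₁) = 1.69×8.314×341×ln(5.98) = 8580 J.
Q = ΔU + W = 8580 J.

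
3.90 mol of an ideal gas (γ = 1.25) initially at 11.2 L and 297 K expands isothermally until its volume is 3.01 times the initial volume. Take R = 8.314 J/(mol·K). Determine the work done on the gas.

P₁ = nRT₁/V₁ = 3.90×8.314×297/11.2 = 860 kPa.
Isothermal: T stays 297 K; PV = const ⇒ V₂ = 33.7 L, P₂ = 286 kPa.
W = nRT ln(V₂/V₁) = 3.90×8.314×297×ln(3.01) = 10600 J.
Work done on the gas = −W_by = -10600 J.

-10600 J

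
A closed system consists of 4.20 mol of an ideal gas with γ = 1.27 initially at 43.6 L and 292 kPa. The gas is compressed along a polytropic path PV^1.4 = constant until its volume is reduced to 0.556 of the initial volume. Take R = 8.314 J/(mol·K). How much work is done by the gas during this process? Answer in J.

T₁ = P₁V₁/(nR) = 292×43.6/(4.20×8.314) = 365 K.
Polytropic n=1.4: T₂ = T₁(V₁/V₂)^(n−1) = 365×(1.80)^0.40 = 461 K; P₂ = P₁(V₁/V₂)^n = 664 kPa.
W = (P₁V₁−P₂V₂)/(n−1) = (292×43.6−664×24.2)/0.40 = -8420 J.

-8420 J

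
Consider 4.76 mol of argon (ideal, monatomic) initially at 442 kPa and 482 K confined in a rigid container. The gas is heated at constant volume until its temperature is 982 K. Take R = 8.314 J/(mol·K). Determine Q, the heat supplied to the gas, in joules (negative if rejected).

29700 J

V₁ = nRT₁/P₁ = 4.76×8.314×482/442 = 43.2 L.
Isochoric: V stays 43.2 L; P/T = const ⇒ T₂ = 982 K, P₂ = 901 kPa.
W = 0 (no volume change).
ΔU = nCvΔT = 4.76×12.5×(982−482) = 29700 J.
Q = ΔU = 29700 J.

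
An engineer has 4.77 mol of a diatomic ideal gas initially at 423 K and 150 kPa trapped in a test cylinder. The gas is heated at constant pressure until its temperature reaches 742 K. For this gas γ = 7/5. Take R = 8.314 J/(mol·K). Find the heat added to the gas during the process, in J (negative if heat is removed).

44300 J

V₁ = nRT₁/P₁ = 4.77×8.314×423/150 = 112 L.
Isobaric: P stays 150 kPa; V/T = const ⇒ T₂ = 742 K, V₂ = 196 L.
W = PΔV = 150×(196−112) kPa·L = 12700 J.
ΔU = nCvΔT = 4.77×20.8×(742−423) = 31600 J.
Q = ΔU + W = nCpΔT = 44300 J.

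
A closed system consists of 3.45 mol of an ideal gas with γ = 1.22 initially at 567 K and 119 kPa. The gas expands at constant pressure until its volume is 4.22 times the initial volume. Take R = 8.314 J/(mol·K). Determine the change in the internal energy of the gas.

238000 J

V₁ = nRT₁/P₁ = 3.45×8.314×567/119 = 137 L.
Isobaric: P stays 119 kPa; V/T = const ⇒ T₂ = 2390 K, V₂ = 577 L.
For an ideal gas ΔU = nCvΔT with Cv = R/(γ−1) = 37.8 J/(mol·K).
ΔU = 3.45×37.8×(2390−567) = 238000 J.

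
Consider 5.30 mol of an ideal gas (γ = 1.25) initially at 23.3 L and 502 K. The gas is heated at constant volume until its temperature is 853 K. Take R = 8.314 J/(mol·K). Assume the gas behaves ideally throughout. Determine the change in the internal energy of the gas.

P₁ = nRT₁/V₁ = 5.30×8.314×502/23.3 = 949 kPa.
Isochoric: V stays 23.3 L; P/T = const ⇒ T₂ = 853 K, P₂ = 1610 kPa.
For an ideal gas ΔU = nCvΔT with Cv = R/(γ−1) = 33.3 J/(mol·K).
ΔU = 5.30×33.3×(853−502) = 61900 J.

61900 J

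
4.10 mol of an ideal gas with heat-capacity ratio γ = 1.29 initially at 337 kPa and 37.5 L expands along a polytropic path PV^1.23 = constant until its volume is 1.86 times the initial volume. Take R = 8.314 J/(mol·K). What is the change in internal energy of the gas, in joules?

T₁ = P₁V₁/(nR) = 337×37.5/(4.10×8.314) = 371 K.
Polytropic n=1.23: T₂ = T₁(V₁/V₂)^(n−1) = 371×(0.538)^0.23 = 321 K; P₂ = P₁(V₁/V₂)^n = 157 kPa.
For an ideal gas ΔU = nCvΔT with Cv = R/(γ−1) = 28.7 J/(mol·K).
ΔU = 4.10×28.7×(321−371) = -5800 J.

-5800 J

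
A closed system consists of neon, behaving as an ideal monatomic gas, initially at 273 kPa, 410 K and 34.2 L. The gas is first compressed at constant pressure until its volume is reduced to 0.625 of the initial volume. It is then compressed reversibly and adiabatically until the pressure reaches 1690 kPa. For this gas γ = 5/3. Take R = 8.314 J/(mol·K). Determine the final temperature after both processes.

n = P₁V₁/(RT₁) = 273×34.2/(8.314×410) = 2.74 mol.
Step 1 — Isobaric: P stays 273 kPa; V/T = const ⇒ T₂ = 256 K, V₂ = 21.4 L.
W = PΔV = 273×(21.4−34.2) kPa·L = -3500 J.
ΔU = nCvΔT = 2.74×12.5×(256−410) = -5250 J.
Q = ΔU + W = nCpΔT = -8750 J.
State after step 1: P = 273 kPa, V = 21.4 L, T = 256 K.
Step 2 — Adiabatic: T₂/T₁ = (P₂/P₁)^((γ−1)/γ) ⇒ T₂ = 256×(6.19)^0.400 = 531 K; V₂ = 7.16 L.
ΔU = nCvΔT = 2.74×12.5×(531−256) = 9400 J.
Q = 0 for an adiabatic process, so W = −ΔU = -9400 J.
Net over both steps: W = -12900 J, Q = -8750 J, ΔU = 4140 J.

531 K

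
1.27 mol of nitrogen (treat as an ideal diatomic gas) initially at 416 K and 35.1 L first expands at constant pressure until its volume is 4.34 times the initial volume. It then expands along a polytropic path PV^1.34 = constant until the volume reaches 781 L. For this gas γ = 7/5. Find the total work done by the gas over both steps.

P₁ = nRT₁/V₁ = 1.27×8.314×416/35.1 = 125 kPa.
Step 1 — Isobaric: P stays 125 kPa; V/T = const ⇒ T₂ = 1810 K, V₂ = 152 L.
W = PΔV = 125×(152−35.1) kPa·L = 14700 J.
ΔU = nCvΔT = 1.27×20.8×(1810−416) = 36700 J.
Q = ΔU + W = nCpΔT = 51300 J.
State after step 1: P = 125 kPa, V = 152 L, T = 1810 K.
Step 2 — Polytropic n=1.34: T₂ = T₁(V₁/V₂)^(n−1) = 1810×(0.195)^0.34 = 1040 K; P₂ = P₁(V₁/V₂)^n = 14.0 kPa.
W = (P₁V₁−P₂V₂)/(n−1) = (125×152−14.0×781)/0.34 = 23900 J.
ΔU = nCvΔT = 1.27×20.8×(1040−1810) = -20300 J.
Q = ΔU + W = 3590 J.
Net over both steps: W = 38600 J, Q = 54900 J, ΔU = 16400 J.

38600 J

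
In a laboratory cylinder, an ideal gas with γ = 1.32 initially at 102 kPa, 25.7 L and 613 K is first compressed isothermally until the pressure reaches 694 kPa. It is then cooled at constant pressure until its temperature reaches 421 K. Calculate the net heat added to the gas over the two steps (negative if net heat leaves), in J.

n = P₁V₁/(RT₁) = 102×25.7/(8.314×613) = 0.514 mol.
Step 1 — Isothermal: T stays 613 K; PV = const ⇒ V₂ = 3.78 L, P₂ = 694 kPa.
ΔU = 0 (ideal gas, T constant).
W = nRT ln(V₂/V₁) = 0.514×8.314×613×ln(0.147) = -5030 J.
Q = ΔU + W = -5030 J.
State after step 1: P = 694 kPa, V = 3.78 L, T = 613 K.
Step 2 — Isobaric: P stays 694 kPa; V/T = const ⇒ T₂ = 421 K, V₂ = 2.59 L.
W = PΔV = 694×(2.59−3.78) kPa·L = -821 J.
ΔU = nCvΔT = 0.514×26.0×(421−613) = -2570 J.
Q = ΔU + W = nCpΔT = -3390 J.
Net over both steps: W = -5850 J, Q = -8410 J, ΔU = -2570 J.

-8410 J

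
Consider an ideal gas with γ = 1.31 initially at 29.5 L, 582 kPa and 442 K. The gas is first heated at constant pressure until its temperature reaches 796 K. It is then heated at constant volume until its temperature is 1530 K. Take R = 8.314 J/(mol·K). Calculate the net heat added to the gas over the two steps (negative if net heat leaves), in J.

150000 J

n = P₁V₁/(RT₁) = 582×29.5/(8.314×442) = 4.67 mol.
Step 1 — Isobaric: P stays 582 kPa; V/T = const ⇒ T₂ = 796 K, V₂ = 53.1 L.
W = PΔV = 582×(53.1−29.5) kPa·L = 13800 J.
ΔU = nCvΔT = 4.67×26.8×(796−442) = 44400 J.
Q = ΔU + W = nCpΔT = 58100 J.
State after step 1: P = 582 kPa, V = 53.1 L, T = 796 K.
Step 2 — Isochoric: V stays 53.1 L; P/T = const ⇒ T₂ = 1530 K, P₂ = 1120 kPa.
W = 0 (no volume change).
ΔU = nCvΔT = 4.67×26.8×(1530−796) = 92000 J.
Q = ΔU = 92000 J.
Net over both steps: W = 13800 J, Q = 150000 J, ΔU = 136000 J.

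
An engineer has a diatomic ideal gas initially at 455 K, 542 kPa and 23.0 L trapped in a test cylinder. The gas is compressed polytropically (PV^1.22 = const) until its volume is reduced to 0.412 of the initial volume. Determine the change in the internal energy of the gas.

6710 J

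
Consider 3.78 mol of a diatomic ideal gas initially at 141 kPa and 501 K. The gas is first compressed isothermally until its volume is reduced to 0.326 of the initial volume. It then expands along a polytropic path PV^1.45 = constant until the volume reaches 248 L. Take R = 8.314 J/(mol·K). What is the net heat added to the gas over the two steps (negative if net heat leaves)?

-20200 J

V₁ = nRT₁/P₁ = 3.78×8.314×501/141 = 112 L.
Step 1 — Isothermal: T stays 501 K; PV = const ⇒ V₂ = 36.4 L, P₂ = 433 kPa.
ΔU = 0 (ideal gas, T constant).
W = nRT ln(V₂/V₁) = 3.78×8.314×501×ln(0.326) = -17600 J.
Q = ΔU + W = -17600 J.
State after step 1: P = 433 kPa, V = 36.4 L, T = 501 K.
Step 2 — Polytropic n=1.45: T₂ = T₁(V₁/V₂)^(n−1) = 501×(0.147)^0.45 = 211 K; P₂ = P₁(V₁/V₂)^n = 26.8 kPa.
W = (P₁V₁−P₂V₂)/(n−1) = (433×36.4−26.8×248)/0.45 = 20200 J.
ΔU = nCvΔT = 3.78×20.8×(211−501) = -22800 J.
Q = ΔU + W = -2530 J.
Net over both steps: W = 2590 J, Q = -20200 J, ΔU = -22800 J.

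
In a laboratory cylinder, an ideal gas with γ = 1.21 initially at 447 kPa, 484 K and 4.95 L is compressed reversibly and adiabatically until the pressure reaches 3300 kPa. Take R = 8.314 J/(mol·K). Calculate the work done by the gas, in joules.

n = P₁V₁/(RT₁) = 447×4.95/(8.314×484) = 0.550 mol.
Adiabatic: T₂/T₁ = (P₂/P₁)^((γ−1)/γ) ⇒ T₂ = 484×(7.38)^0.174 = 685 K; V₂ = 0.949 L.
ΔU = nCvΔT = 0.550×39.6×(685−484) = 4370 J.
Q = 0 for an adiabatic process, so W = −ΔU = -4370 J.

-4370 J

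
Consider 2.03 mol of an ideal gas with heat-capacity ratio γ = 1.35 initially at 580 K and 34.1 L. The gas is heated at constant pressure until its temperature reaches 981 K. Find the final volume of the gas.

P₁ = nRT₁/V₁ = 2.03×8.314×580/34.1 = 287 kPa.
Isobaric: P stays 287 kPa; V/T = const ⇒ T₂ = 981 K, V₂ = 57.7 L.

57.7 L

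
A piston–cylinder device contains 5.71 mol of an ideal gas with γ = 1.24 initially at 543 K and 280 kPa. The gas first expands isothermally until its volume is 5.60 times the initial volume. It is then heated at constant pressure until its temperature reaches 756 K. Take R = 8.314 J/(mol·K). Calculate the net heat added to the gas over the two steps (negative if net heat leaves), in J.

96700 J

V₁ = nRT₁/P₁ = 5.71×8.314×543/280 = 92.1 L.
Step 1 — Isothermal: T stays 543 K; PV = const ⇒ V₂ = 516 L, P₂ = 50.0 kPa.
ΔU = 0 (ideal gas, T constant).
W = nRT ln(V₂/V₁) = 5.71×8.314×543×ln(5.60) = 44400 J.
Q = ΔU + W = 44400 J.
State after step 1: P = 50.0 kPa, V = 516 L, T = 543 K.
Step 2 — Isobaric: P stays 50.0 kPa; V/T = const ⇒ T₂ = 756 K, V₂ = 718 L.
W = PΔV = 50.0×(718−516) kPa·L = 10100 J.
ΔU = nCvΔT = 5.71×34.6×(756−543) = 42100 J.
Q = ΔU + W = nCpΔT = 52200 J.
Net over both steps: W = 54500 J, Q = 96700 J, ΔU = 42100 J.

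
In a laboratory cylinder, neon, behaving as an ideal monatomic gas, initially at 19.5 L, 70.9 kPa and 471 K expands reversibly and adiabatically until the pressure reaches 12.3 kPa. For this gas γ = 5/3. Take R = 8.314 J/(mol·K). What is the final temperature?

234 K

Adiabatic: T₂/T₁ = (P₂/P₁)^((γ−1)/γ) ⇒ T₂ = 471×(0.173)^0.400 = 234 K; V₂ = 55.8 L.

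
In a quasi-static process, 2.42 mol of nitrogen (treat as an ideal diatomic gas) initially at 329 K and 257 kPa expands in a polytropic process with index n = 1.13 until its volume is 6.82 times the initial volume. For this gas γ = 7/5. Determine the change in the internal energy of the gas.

-3660 J

V₁ = nRT₁/P₁ = 2.42×8.314×329/257 = 25.8 L.
Polytropic n=1.13: T₂ = T₁(V₁/V₂)^(n−1) = 329×(0.147)^0.13 = 256 K; P₂ = P₁(V₁/V₂)^n = 29.4 kPa.
For an ideal gas ΔU = nCvΔT with Cv = (5/2)R = 20.8 J/(mol·K).
ΔU = 2.42×20.8×(256−329) = -3660 J.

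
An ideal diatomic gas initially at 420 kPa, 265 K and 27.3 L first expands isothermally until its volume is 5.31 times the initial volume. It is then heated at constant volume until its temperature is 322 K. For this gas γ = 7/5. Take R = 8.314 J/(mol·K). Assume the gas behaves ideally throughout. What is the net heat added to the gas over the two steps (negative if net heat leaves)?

25300 J

n = P₁V₁/(RT₁) = 420×27.3/(8.314×265) = 5.20 mol.
Step 1 — Isothermal: T stays 265 K; PV = const ⇒ V₂ = 145 L, P₂ = 79.1 kPa.
ΔU = 0 (ideal gas, T constant).
W = nRT ln(V₂/V₁) = 5.20×8.314×265×ln(5.31) = 19100 J.
Q = ΔU + W = 19100 J.
State after step 1: P = 79.1 kPa, V = 145 L, T = 265 K.
Step 2 — Isochoric: V stays 145 L; P/T = const ⇒ T₂ = 322 K, P₂ = 96.1 kPa.
W = 0 (no volume change).
ΔU = nCvΔT = 5.20×20.8×(322−265) = 6170 J.
Q = ΔU = 6170 J.
Net over both steps: W = 19100 J, Q = 25300 J, ΔU = 6170 J.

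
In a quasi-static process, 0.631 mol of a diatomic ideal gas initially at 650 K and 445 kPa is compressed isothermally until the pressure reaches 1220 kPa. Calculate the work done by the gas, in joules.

-3440 J

V₁ = nRT₁/P₁ = 0.631×8.314×650/445 = 7.66 L.
Isothermal: T stays 650 K; PV = const ⇒ V₂ = 2.80 L, P₂ = 1220 kPa.
W = nRT ln(V₂/V₁) = 0.631×8.314×650×ln(0.365) = -3440 J.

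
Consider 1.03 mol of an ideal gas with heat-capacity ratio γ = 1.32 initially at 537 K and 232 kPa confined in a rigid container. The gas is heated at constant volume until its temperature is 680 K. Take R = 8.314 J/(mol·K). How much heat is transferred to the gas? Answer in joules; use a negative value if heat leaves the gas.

3830 J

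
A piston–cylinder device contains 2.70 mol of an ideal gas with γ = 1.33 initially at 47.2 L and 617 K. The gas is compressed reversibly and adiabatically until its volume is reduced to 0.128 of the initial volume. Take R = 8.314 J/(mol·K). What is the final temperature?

P₁ = nRT₁/V₁ = 2.70×8.314×617/47.2 = 293 kPa.
Adiabatic: TV^(γ−1) = const ⇒ T₂ = 617×(7.81)^0.330 = 1220 K; PV^γ = const ⇒ P₂ = 4520 kPa.

1220 K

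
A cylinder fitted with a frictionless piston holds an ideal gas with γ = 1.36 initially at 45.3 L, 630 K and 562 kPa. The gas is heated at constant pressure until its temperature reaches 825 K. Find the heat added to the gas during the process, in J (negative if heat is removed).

29800 J

n = P₁V₁/(RT₁) = 562×45.3/(8.314×630) = 4.86 mol.
Isobaric: P stays 562 kPa; V/T = const ⇒ T₂ = 825 K, V₂ = 59.3 L.
W = PΔV = 562×(59.3−45.3) kPa·L = 7880 J.
ΔU = nCvΔT = 4.86×23.1×(825−630) = 21900 J.
Q = ΔU + W = nCpΔT = 29800 J.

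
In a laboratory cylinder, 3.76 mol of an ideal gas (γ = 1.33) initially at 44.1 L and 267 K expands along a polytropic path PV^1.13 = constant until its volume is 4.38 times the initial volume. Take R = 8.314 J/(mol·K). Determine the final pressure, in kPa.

P₁ = nRT₁/V₁ = 3.76×8.314×267/44.1 = 189 kPa.
Polytropic n=1.13: T₂ = T₁(V₁/V₂)^(n−1) = 267×(0.228)^0.13 = 220 K; P₂ = P₁(V₁/V₂)^n = 35.7 kPa.

35.7 kPa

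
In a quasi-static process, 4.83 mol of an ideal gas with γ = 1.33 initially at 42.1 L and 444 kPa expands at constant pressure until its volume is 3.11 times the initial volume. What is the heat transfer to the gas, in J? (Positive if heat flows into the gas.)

159000 J

T₁ = P₁V₁/(nR) = 444×42.1/(4.83×8.314) = 465 K.
Isobaric: P stays 444 kPa; V/T = const ⇒ T₂ = 1450 K, V₂ = 131 L.
W = PΔV = 444×(131−42.1) kPa·L = 39400 J.
ΔU = nCvΔT = 4.83×25.2×(1450−465) = 120000 J.
Q = ΔU + W = nCpΔT = 159000 J.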